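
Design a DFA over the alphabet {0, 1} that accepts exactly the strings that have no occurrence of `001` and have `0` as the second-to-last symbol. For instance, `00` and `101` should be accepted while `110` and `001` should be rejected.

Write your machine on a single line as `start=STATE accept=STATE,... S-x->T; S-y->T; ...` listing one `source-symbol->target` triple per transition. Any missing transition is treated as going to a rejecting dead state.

start=s0; accept=s3,s4; s0-0->s1; s0-1->s2; s1-0->s3; s1-1->s4; s2-0->s5; s2-1->s6; s3-0->s3; s3-1->s7; s4-0->s5; s4-1->s6; s5-0->s3; s5-1->s4; s6-0->s5; s6-1->s6; s7-0->s8; s7-1->s9; s8-0->s10; s8-1->s7; s9-0->s8; s9-1->s9; s10-0->s10; s10-1->s7

Build one automaton per condition and run them in lockstep. The first has 4 states tracking partial matches of the forbidden pattern `001`; the second has 7 states tracking the last 2 symbols read. A product state is a pair (one from each), accepting exactly when both do.
With 11 states:
          0    1  
>  s0     s1   s2 
   s1     s3   s4 
   s2     s5   s6 
 * s3     s3   s7 
 * s4     s5   s6 
   s5     s3   s4 
   s6     s5   s6 
   s7     s8   s9 
   s8    s10   s7 
   s9     s8   s9 
   s10   s10   s7 
(> = start, * = accepting)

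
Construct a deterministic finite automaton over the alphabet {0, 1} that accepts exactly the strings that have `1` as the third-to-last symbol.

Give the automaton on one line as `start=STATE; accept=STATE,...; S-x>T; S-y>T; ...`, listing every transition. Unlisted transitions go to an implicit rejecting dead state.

start=S0; accept=S11,S12,S13,S14; S0-0>S1; S0-1>S2; S1-0>S3; S1-1>S4; S2-0>S5; S2-1>S6; S3-0>S7; S3-1>S8; S4-0>S9; S4-1>S10; S5-0>S11; S5-1>S12; S6-0>S13; S6-1>S14; S7-0>S7; S7-1>S8; S8-0>S9; S8-1>S10; S9-0>S11; S9-1>S12; S10-0>S13; S10-1>S14; S11-0>S7; S11-1>S8; S12-0>S9; S12-1>S10; S13-0>S11; S13-1>S12; S14-0>S13; S14-1>S14

A DFA must remember the last 3 symbols (since which symbol is third-to-last isn't known until the input ends). Use one state per possible window of the last ≤3 symbols; accept from those whose window starts with `1`.
15 states suffice.
          0    1  
>  S0     S1   S2 
   S1     S3   S4 
   S2     S5   S6 
   S3     S7   S8 
   S4     S9  S10 
   S5    S11  S12 
   S6    S13  S14 
   S7     S7   S8 
   S8     S9  S10 
   S9    S11  S12 
   S10   S13  S14 
 * S11    S7   S8 
 * S12    S9  S10 
 * S13   S11  S12 
 * S14   S13  S14 
(> = start, * = accepting)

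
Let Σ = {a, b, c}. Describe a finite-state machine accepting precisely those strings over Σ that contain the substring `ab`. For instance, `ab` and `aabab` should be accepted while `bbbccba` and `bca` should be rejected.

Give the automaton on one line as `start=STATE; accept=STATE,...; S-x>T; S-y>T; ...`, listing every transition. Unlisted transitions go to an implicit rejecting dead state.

States q0..q1 record the length of the longest prefix of `ab` that matches the current input suffix. Reaching q2 means `ab` has been seen, and we stay there forever. Accept from q2.
        a   b   c  
>  q0   q1  q0  q0 
   q1   q1  q2  q0 
 * q2   q2  q2  q2 
(> = start, * = accepting)

start=q0; accept=q2; q0-a>q1; q0-b>q0; q0-c>q0; q1-a>q1; q1-b>q2; q1-c>q0; q2-a>q2; q2-b>q2; q2-c>q2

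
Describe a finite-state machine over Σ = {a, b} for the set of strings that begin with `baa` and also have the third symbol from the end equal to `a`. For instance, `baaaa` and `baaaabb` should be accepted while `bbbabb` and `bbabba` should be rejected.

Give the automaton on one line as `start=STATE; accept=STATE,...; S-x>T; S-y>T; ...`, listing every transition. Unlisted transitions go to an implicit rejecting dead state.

Run two small machines in parallel and take their product. The first has 5 states tracking whether the input so far still matches the prefix `baa`; the second has 15 states tracking the last 3 symbols read. A product state is a pair (one from each), accepting exactly when both do.
With 23 states:
          a    b  
>  s0     s1   s2 
   s1     s3   s4 
   s2     s5   s6 
   s3     s7   s8 
   s4     s9  s10 
   s5    s11  s12 
   s6    s13  s14 
   s7     s7   s8 
   s8     s9  s10 
   s9    s15  s12 
   s10   s13  s14 
   s11   s16  s17 
   s12    s9  s10 
   s13   s15  s12 
   s14   s13  s14 
   s15    s7   s8 
 * s16   s16  s17 
 * s17   s18  s19 
 * s18   s11  s20 
 * s19   s21  s22 
   s20   s18  s19 
   s21   s11  s20 
   s22   s21  s22 
(> = start, * = accepting)

start=s0; accept=s16,s17,s18,s19; s0-a>s1; s0-b>s2; s1-a>s3; s1-b>s4; s2-a>s5; s2-b>s6; s3-a>s7; s3-b>s8; s4-a>s9; s4-b>s10; s5-a>s11; s5-b>s12; s6-a>s13; s6-b>s14; s7-a>s7; s7-b>s8; s8-a>s9; s8-b>s10; s9-a>s15; s9-b>s12; s10-a>s13; s10-b>s14; s11-a>s16; s11-b>s17; s12-a>s9; s12-b>s10; s13-a>s15; s13-b>s12; s14-a>s13; s14-b>s14; s15-a>s7; s15-b>s8; s16-a>s16; s16-b>s17; s17-a>s18; s17-b>s19; s18-a>s11; s18-b>s20; s19-a>s21; s19-b>s22; s20-a>s18; s20-b>s19; s21-a>s11; s21-b>s20; s22-a>s21; s22-b>s22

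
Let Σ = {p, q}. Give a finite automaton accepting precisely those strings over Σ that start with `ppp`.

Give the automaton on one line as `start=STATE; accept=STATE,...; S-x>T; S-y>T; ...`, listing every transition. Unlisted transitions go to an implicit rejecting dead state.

start=S0; accept=S3; S0-p>S1; S0-q>S4; S1-p>S2; S1-q>S4; S2-p>S3; S2-q>S4; S3-p>S3; S3-q>S3; S4-p>S4; S4-q>S4

Walk along `ppp` while the input agrees: from S0 take `p` to S1, and so on. Any deviation drops to the rejecting sink S4. Once S3 is reached the prefix is confirmed and every continuation is accepted.
        p   q  
>  S0   S1  S4 
   S1   S2  S4 
   S2   S3  S4 
 * S3   S3  S3 
   S4   S4  S4 
(> = start, * = accepting)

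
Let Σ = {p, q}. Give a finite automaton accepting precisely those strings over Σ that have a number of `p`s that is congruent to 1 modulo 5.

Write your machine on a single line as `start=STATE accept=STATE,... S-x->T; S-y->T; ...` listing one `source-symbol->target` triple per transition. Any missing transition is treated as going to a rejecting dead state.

start=A; accept=B; A-p->B; A-q->A; B-p->C; B-q->B; C-p->D; C-q->C; D-p->E; D-q->D; E-p->A; E-q->E

The only thing that matters is how many `p`s have appeared, reduced mod 5. Use one state per residue: A for 0, …, E for 4. Reading `p` moves to the next residue; anything else stays put. B is accepting.
A 5-state machine:
       p  q 
>  A   B  A 
 * B   C  B 
   C   D  C 
   D   E  D 
   E   A  E 
(> = start, * = accepting)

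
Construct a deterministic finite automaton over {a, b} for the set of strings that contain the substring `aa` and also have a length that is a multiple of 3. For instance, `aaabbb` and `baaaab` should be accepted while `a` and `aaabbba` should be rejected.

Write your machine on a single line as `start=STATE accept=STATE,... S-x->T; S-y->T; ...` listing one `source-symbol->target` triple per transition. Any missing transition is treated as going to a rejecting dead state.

start=q0; accept=q6; q0-a->q1; q0-b->q2; q1-a->q3; q1-b->q4; q2-a->q5; q2-b->q4; q3-a->q6; q3-b->q6; q4-a->q7; q4-b->q0; q5-a->q6; q5-b->q0; q6-a->q8; q6-b->q8; q7-a->q8; q7-b->q2; q8-a->q3; q8-b->q3

Handle the two conditions separately and then intersect. One (3 states) tracks whether and how much of `aa` has been seen; the other (3 states) tracks the input length modulo 3. Each combined state is a pair, one component from each; accept when both components accept.
9 states suffice.
        a   b  
>  q0   q1  q2 
   q1   q3  q4 
   q2   q5  q4 
   q3   q6  q6 
   q4   q7  q0 
   q5   q6  q0 
 * q6   q8  q8 
   q7   q8  q2 
   q8   q3  q3 
(> = start, * = accepting)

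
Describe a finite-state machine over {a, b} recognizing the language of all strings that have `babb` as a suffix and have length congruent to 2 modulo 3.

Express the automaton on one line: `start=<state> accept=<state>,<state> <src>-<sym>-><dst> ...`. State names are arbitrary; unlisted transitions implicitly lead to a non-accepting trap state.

start=S0 accept=S13 S0-a->S1 S0-b->S2 S1-a->S3 S1-b->S4 S2-a->S5 S2-b->S4 S3-a->S0 S3-b->S6 S4-a->S7 S4-b->S6 S5-a->S0 S5-b->S8 S6-a->S9 S6-b->S2 S7-a->S1 S7-b->S10 S8-a->S9 S8-b->S11 S9-a->S3 S9-b->S12 S10-a->S5 S10-b->S13 S11-a->S5 S11-b->S4 S12-a->S7 S12-b->S14 S13-a->S7 S13-b->S6 S14-a->S9 S14-b->S2

Build one automaton per condition and run them in lockstep. The first has 5 states tracking how much of the suffix `babb` has currently been matched; the second has 3 states tracking the input length modulo 3. A product state is a pair (one from each), accepting exactly when both do.
A 15-state machine:
          a    b  
>  S0     S1   S2 
   S1     S3   S4 
   S2     S5   S4 
   S3     S0   S6 
   S4     S7   S6 
   S5     S0   S8 
   S6     S9   S2 
   S7     S1  S10 
   S8     S9  S11 
   S9     S3  S12 
   S10    S5  S13 
   S11    S5   S4 
   S12    S7  S14 
 * S13    S7   S6 
   S14    S9   S2 
(> = start, * = accepting)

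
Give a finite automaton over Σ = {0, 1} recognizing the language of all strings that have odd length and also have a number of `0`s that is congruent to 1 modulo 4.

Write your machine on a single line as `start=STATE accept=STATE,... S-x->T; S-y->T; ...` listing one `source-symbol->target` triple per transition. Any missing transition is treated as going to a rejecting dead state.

start=s0; accept=s1; s0-0->s1; s0-1->s2; s1-0->s3; s1-1->s4; s2-0->s4; s2-1->s0; s3-0->s5; s3-1->s6; s4-0->s6; s4-1->s1; s5-0->s0; s5-1->s7; s6-0->s7; s6-1->s3; s7-0->s2; s7-1->s5

Run two small machines in parallel and take their product. The first has 2 states tracking the input length modulo 2; the second has 4 states tracking the count of `0`s modulo 4. A product state is a pair (one from each), accepting exactly when both do.
With 8 states:
        0   1  
>  s0   s1  s2 
 * s1   s3  s4 
   s2   s4  s0 
   s3   s5  s6 
   s4   s6  s1 
   s5   s0  s7 
   s6   s7  s3 
   s7   s2  s5 
(> = start, * = accepting)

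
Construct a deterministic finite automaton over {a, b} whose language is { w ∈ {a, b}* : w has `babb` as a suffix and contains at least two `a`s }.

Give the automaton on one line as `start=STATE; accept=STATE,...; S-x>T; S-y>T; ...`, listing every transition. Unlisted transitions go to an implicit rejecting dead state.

Handle the two conditions separately and then intersect. One (5 states) tracks how much of the suffix `babb` has currently been matched; the other (4 states) tracks the count of `a`s, saturating at 3. Each combined state is a pair, one component from each; accept when both components accept.
With 17 states:
          a    b  
>  s0     s1   s2 
   s1     s3   s4 
   s2     s5   s2 
   s3     s6   s7 
   s4     s8   s4 
   s5     s3   s9 
   s6     s6  s10 
   s7    s11   s7 
   s8     s6  s12 
   s9     s8  s13 
   s10   s11  s10 
   s11    s6  s14 
   s12   s11  s15 
   s13    s8   s4 
   s14   s11  s16 
 * s15   s11   s7 
 * s16   s11  s10 
(> = start, * = accepting)

start=s0; accept=s15,s16; s0-a>s1; s0-b>s2; s1-a>s3; s1-b>s4; s2-a>s5; s2-b>s2; s3-a>s6; s3-b>s7; s4-a>s8; s4-b>s4; s5-a>s3; s5-b>s9; s6-a>s6; s6-b>s10; s7-a>s11; s7-b>s7; s8-a>s6; s8-b>s12; s9-a>s8; s9-b>s13; s10-a>s11; s10-b>s10; s11-a>s6; s11-b>s14; s12-a>s11; s12-b>s15; s13-a>s8; s13-b>s4; s14-a>s11; s14-b>s16; s15-a>s11; s15-b>s7; s16-a>s11; s16-b>s10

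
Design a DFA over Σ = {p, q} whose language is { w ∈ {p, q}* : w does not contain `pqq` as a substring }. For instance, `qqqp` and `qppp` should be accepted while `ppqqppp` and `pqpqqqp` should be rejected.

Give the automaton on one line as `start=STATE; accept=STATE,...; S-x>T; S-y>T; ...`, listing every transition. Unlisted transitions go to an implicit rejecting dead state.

start=A; accept=A,B,C; A-p>B; A-q>A; B-p>B; B-q>C; C-p>B; C-q>D; D-p>D; D-q>D

Track partial matches of the forbidden pattern `pqq`. State D is a dead state reached once `pqq` has occurred; every other state accepts. A means no part of `pqq` is currently matched.
4 states suffice.
       p  q 
>* A   B  A 
 * B   B  C 
 * C   B  D 
   D   D  D 
(> = start, * = accepting)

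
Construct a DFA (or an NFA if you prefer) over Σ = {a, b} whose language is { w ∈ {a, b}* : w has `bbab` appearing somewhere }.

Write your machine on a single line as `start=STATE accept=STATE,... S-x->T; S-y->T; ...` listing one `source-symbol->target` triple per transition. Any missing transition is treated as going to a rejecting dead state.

States s0..s3 record the length of the longest prefix of `bbab` that matches the current input suffix. Reaching s4 means `bbab` has been seen, and we stay there forever. Accept from s4.
        a   b  
>  s0   s0  s1 
   s1   s0  s2 
   s2   s3  s2 
   s3   s0  s4 
 * s4   s4  s4 
(> = start, * = accepting)

start=s0; accept=s4; s0-a->s0; s0-b->s1; s1-a->s0; s1-b->s2; s2-a->s3; s2-b->s2; s3-a->s0; s3-b->s4; s4-a->s4; s4-b->s4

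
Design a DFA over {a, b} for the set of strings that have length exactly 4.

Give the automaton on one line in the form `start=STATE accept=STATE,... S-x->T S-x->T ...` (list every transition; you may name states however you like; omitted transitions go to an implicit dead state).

start=s0 accept=s4 s0-a->s1 s0-b->s1 s1-a->s2 s1-b->s2 s2-a->s3 s2-b->s3 s3-a->s4 s3-b->s4 s4-a->s5 s4-b->s5 s5-a->s5 s5-b->s5

We only need to distinguish lengths 0, 1, …, 4, and '>4'. Chain s0 → s1 → s2 → s3 → s4 → s5 on every symbol, with s5 looping. Accepting states: {s4}.
        a   b  
>  s0   s1  s1 
   s1   s2  s2 
   s2   s3  s3 
   s3   s4  s4 
 * s4   s5  s5 
   s5   s5  s5 
(> = start, * = accepting)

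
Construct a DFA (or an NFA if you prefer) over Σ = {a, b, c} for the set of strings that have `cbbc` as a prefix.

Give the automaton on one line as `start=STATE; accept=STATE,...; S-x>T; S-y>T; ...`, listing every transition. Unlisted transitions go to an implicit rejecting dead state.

start=s0; accept=s4; s0-a>s5; s0-b>s5; s0-c>s1; s1-a>s5; s1-b>s2; s1-c>s5; s2-a>s5; s2-b>s3; s2-c>s5; s3-a>s5; s3-b>s5; s3-c>s4; s4-a>s4; s4-b>s4; s4-c>s4; s5-a>s5; s5-b>s5; s5-c>s5

Check the first 4 symbols one by one: s0 through s3 record how many have matched `cbbc` so far; any wrong symbol goes to the dead state s5. After all 4 match we enter the accepting sink s4.
With 6 states:
        a   b   c  
>  s0   s5  s5  s1 
   s1   s5  s2  s5 
   s2   s5  s3  s5 
   s3   s5  s5  s4 
 * s4   s4  s4  s4 
   s5   s5  s5  s5 
(> = start, * = accepting)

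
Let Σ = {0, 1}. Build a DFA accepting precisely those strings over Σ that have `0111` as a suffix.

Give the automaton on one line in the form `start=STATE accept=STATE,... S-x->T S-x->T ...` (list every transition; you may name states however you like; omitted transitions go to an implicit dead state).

Remember how much of `0111` the current input suffix matches. State S0 means no match yet; S1 means the last symbol is `0`; S2 means the last 2 symbols are `01`; S3 means the last 3 symbols are `011`; S4 means the last 4 symbols are `0111`. Only S4 accepts. On a mismatch, fall back to the longest proper suffix that is still a prefix of `0111`.
5 states suffice.
        0   1  
>  S0   S1  S0 
   S1   S1  S2 
   S2   S1  S3 
   S3   S1  S4 
 * S4   S1  S0 
(> = start, * = accepting)

start=S0 accept=S4 S0-0->S1 S0-1->S0 S1-0->S1 S1-1->S2 S2-0->S1 S2-1->S3 S3-0->S1 S3-1->S4 S4-0->S1 S4-1->S0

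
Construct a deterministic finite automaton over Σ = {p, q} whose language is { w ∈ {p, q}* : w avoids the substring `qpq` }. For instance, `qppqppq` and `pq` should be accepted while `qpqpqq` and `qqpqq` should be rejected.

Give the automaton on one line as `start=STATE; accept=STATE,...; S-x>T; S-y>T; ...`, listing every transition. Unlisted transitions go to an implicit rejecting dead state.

This is the complement of 'contains `qpq`'. Use the same substring-matching states — A through D holding how much of `qpq` has just been matched — but flip the accepting set: everything except the trap D accepts.
       p  q 
>* A   A  B 
 * B   C  B 
 * C   A  D 
   D   D  D 
(> = start, * = accepting)

start=A; accept=A,B,C; A-p>A; A-q>B; B-p>C; B-q>B; C-p>A; C-q>D; D-p>D; D-q>D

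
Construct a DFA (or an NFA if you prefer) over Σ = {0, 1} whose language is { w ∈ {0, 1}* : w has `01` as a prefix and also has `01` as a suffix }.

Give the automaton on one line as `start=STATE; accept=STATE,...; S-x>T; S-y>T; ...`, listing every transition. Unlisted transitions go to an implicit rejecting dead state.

Build one automaton per condition and run them in lockstep. One (4 states) tracks whether the input so far still matches the prefix `01`; the other (3 states) tracks how much of the suffix `01` has currently been matched. Each combined state is a pair, one component from each; accept when both components accept.
        0   1  
>  S0   S1  S2 
   S1   S3  S4 
   S2   S3  S2 
   S3   S3  S5 
 * S4   S6  S7 
   S5   S3  S2 
   S6   S6  S4 
   S7   S6  S7 
(> = start, * = accepting)

start=S0; accept=S4; S0-0>S1; S0-1>S2; S1-0>S3; S1-1>S4; S2-0>S3; S2-1>S2; S3-0>S3; S3-1>S5; S4-0>S6; S4-1>S7; S5-0>S3; S5-1>S2; S6-0>S6; S6-1>S4; S7-0>S6; S7-1>S7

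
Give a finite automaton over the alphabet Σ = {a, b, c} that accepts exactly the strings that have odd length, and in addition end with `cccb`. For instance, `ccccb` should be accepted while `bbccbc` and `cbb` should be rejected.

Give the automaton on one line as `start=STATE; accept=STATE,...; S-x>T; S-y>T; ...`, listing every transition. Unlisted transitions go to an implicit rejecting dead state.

start=q0; accept=q5; q0-a>q1; q0-b>q1; q0-c>q1; q1-a>q0; q1-b>q0; q1-c>q2; q2-a>q1; q2-b>q1; q2-c>q3; q3-a>q0; q3-b>q0; q3-c>q4; q4-a>q1; q4-b>q5; q4-c>q3; q5-a>q0; q5-b>q0; q5-c>q2

Handle the two conditions separately and then intersect. The first has 2 states tracking the input length modulo 2; the second has 5 states tracking how much of the suffix `cccb` has currently been matched. A product state is a pair (one from each), accepting exactly when both do. Equivalent product states are then merged.
A 6-state machine:
        a   b   c  
>  q0   q1  q1  q1 
   q1   q0  q0  q2 
   q2   q1  q1  q3 
   q3   q0  q0  q4 
   q4   q1  q5  q3 
 * q5   q0  q0  q2 
(> = start, * = accepting)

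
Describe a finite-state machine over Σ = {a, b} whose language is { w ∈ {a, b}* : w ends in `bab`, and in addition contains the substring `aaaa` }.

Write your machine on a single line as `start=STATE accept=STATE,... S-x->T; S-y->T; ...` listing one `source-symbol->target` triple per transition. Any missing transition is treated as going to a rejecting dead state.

start=S0; accept=S10; S0-a->S1; S0-b->S2; S1-a->S3; S1-b->S2; S2-a->S4; S2-b->S2; S3-a->S5; S3-b->S2; S4-a->S3; S4-b->S6; S5-a->S7; S5-b->S2; S6-a->S4; S6-b->S2; S7-a->S7; S7-b->S8; S8-a->S9; S8-b->S8; S9-a->S7; S9-b->S10; S10-a->S9; S10-b->S8

Build one automaton per condition and run them in lockstep. The first has 4 states tracking how much of the suffix `bab` has currently been matched; the second has 5 states tracking whether and how much of `aaaa` has been seen. A product state is a pair (one from each), accepting exactly when both do.
With 11 states:
          a    b  
>  S0     S1   S2 
   S1     S3   S2 
   S2     S4   S2 
   S3     S5   S2 
   S4     S3   S6 
   S5     S7   S2 
   S6     S4   S2 
   S7     S7   S8 
   S8     S9   S8 
   S9     S7  S10 
 * S10    S9   S8 
(> = start, * = accepting)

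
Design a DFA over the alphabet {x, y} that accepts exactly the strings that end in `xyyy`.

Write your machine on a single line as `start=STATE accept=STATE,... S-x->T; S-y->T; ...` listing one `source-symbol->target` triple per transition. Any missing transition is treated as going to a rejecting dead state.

Let each state record the length of the longest suffix of the input read so far that is also a prefix of `xyyy`. q1 means the last symbol is `x`; q2 means the last 2 symbols are `xy`; q3 means the last 3 symbols are `xyy`; q4 means the last 4 symbols are `xyyy`. Accept only at q4, where the string currently ends in `xyyy`.
5 states suffice.
        x   y  
>  q0   q1  q0 
   q1   q1  q2 
   q2   q1  q3 
   q3   q1  q4 
 * q4   q1  q0 
(> = start, * = accepting)

start=q0; accept=q4; q0-x->q1; q0-y->q0; q1-x->q1; q1-y->q2; q2-x->q1; q2-y->q3; q3-x->q1; q3-y->q4; q4-x->q1; q4-y->q0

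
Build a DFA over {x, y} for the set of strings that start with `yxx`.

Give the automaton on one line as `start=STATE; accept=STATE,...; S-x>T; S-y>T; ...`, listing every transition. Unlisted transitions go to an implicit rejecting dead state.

start=S0; accept=S3; S0-x>S4; S0-y>S1; S1-x>S2; S1-y>S4; S2-x>S3; S2-y>S4; S3-x>S3; S3-y>S3; S4-x>S4; S4-y>S4

Walk along `yxx` while the input agrees: from S0 take `y` to S1, and so on. Any deviation drops to the rejecting sink S4. Once S3 is reached the prefix is confirmed and every continuation is accepted.
        x   y  
>  S0   S4  S1 
   S1   S2  S4 
   S2   S3  S4 
 * S3   S3  S3 
   S4   S4  S4 
(> = start, * = accepting)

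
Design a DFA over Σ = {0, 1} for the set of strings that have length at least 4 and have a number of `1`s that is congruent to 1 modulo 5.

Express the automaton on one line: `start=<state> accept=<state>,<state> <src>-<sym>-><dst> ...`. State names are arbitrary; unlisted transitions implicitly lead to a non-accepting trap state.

Run two small machines in parallel and take their product. One (6 states) tracks the input length, saturating at 5; the other (5 states) tracks the count of `1`s modulo 5. Each combined state is a pair, one component from each; accept when both components accept.
With 20 states:
          0    1  
>  s0     s1   s2 
   s1     s3   s4 
   s2     s4   s5 
   s3     s6   s7 
   s4     s7   s8 
   s5     s8   s9 
   s6    s10  s11 
   s7    s11  s12 
   s8    s12  s13 
   s9    s13  s14 
   s10   s15  s16 
 * s11   s16  s17 
   s12   s17  s18 
   s13   s18  s19 
   s14   s19  s15 
   s15   s15  s16 
 * s16   s16  s17 
   s17   s17  s18 
   s18   s18  s19 
   s19   s19  s15 
(> = start, * = accepting)

start=s0 accept=s11,s16 s0-0->s1 s0-1->s2 s1-0->s3 s1-1->s4 s2-0->s4 s2-1->s5 s3-0->s6 s3-1->s7 s4-0->s7 s4-1->s8 s5-0->s8 s5-1->s9 s6-0->s10 s6-1->s11 s7-0->s11 s7-1->s12 s8-0->s12 s8-1->s13 s9-0->s13 s9-1->s14 s10-0->s15 s10-1->s16 s11-0->s16 s11-1->s17 s12-0->s17 s12-1->s18 s13-0->s18 s13-1->s19 s14-0->s19 s14-1->s15 s15-0->s15 s15-1->s16 s16-0->s16 s16-1->s17 s17-0->s17 s17-1->s18 s18-0->s18 s18-1->s19 s19-0->s19 s19-1->s15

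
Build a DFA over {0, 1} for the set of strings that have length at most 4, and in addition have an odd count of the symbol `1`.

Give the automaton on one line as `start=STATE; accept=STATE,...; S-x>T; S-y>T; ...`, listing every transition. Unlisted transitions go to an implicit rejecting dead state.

Handle the two conditions separately and then intersect. One (6 states) tracks the input length, saturating at 5; the other (2 states) tracks the count of `1`s modulo 2. Each combined state is a pair, one component from each; accept when both components accept.
With 11 states:
       0  1 
>  A   B  C 
   B   D  E 
 * C   E  D 
   D   F  G 
 * E   G  F 
   F   H  I 
 * G   I  H 
   H   J  K 
 * I   K  J 
   J   J  K 
   K   K  J 
(> = start, * = accepting)

start=A; accept=C,E,G,I; A-0>B; A-1>C; B-0>D; B-1>E; C-0>E; C-1>D; D-0>F; D-1>G; E-0>G; E-1>F; F-0>H; F-1>I; G-0>I; G-1>H; H-0>J; H-1>K; I-0>K; I-1>J; J-0>J; J-1>K; K-0>K; K-1>J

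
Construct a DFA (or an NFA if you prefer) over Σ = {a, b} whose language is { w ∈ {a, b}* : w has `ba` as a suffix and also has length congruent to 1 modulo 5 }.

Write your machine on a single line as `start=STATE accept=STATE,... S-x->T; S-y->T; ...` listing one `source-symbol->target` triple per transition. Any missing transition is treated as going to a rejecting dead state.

start=q0; accept=q14; q0-a->q1; q0-b->q2; q1-a->q3; q1-b->q4; q2-a->q5; q2-b->q4; q3-a->q6; q3-b->q7; q4-a->q8; q4-b->q7; q5-a->q6; q5-b->q7; q6-a->q9; q6-b->q10; q7-a->q11; q7-b->q10; q8-a->q9; q8-b->q10; q9-a->q0; q9-b->q12; q10-a->q13; q10-b->q12; q11-a->q0; q11-b->q12; q12-a->q14; q12-b->q2; q13-a->q1; q13-b->q2; q14-a->q3; q14-b->q4

Build one automaton per condition and run them in lockstep. One (3 states) tracks how much of the suffix `ba` has currently been matched; the other (5 states) tracks the input length modulo 5. Each combined state is a pair, one component from each; accept when both components accept.
A 15-state machine:
          a    b  
>  q0     q1   q2 
   q1     q3   q4 
   q2     q5   q4 
   q3     q6   q7 
   q4     q8   q7 
   q5     q6   q7 
   q6     q9  q10 
   q7    q11  q10 
   q8     q9  q10 
   q9     q0  q12 
   q10   q13  q12 
   q11    q0  q12 
   q12   q14   q2 
   q13    q1   q2 
 * q14    q3   q4 
(> = start, * = accepting)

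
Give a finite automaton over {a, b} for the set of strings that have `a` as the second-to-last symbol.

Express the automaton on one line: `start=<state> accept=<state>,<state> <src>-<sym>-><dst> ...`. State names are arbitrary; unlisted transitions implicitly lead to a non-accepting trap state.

Because acceptance depends on a position counted from the end, the machine has to buffer the most recent 2 symbols. Make each state the string of the last up-to-2 symbols read; on input `x` shift the window left and append `x`. Accept when the buffered window has length 2 and begins with `a`.
7 states suffice.
        a   b  
>  S0   S1  S2 
   S1   S3  S4 
   S2   S5  S6 
 * S3   S3  S4 
 * S4   S5  S6 
   S5   S3  S4 
   S6   S5  S6 
(> = start, * = accepting)

start=S0 accept=S3,S4 S0-a->S1 S0-b->S2 S1-a->S3 S1-b->S4 S2-a->S5 S2-b->S6 S3-a->S3 S3-b->S4 S4-a->S5 S4-b->S6 S5-a->S3 S5-b->S4 S6-a->S5 S6-b->S6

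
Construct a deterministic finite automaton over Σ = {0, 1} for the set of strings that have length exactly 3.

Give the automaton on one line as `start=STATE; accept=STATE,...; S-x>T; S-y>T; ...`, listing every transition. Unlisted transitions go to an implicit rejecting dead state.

start=q0; accept=q3; q0-0>q1; q0-1>q1; q1-0>q2; q1-1>q2; q2-0>q3; q2-1>q3; q3-0>q4; q3-1>q4; q4-0>q4; q4-1>q4

We only need to distinguish lengths 0, 1, …, 3, and '>3'. Chain q0 → q1 → q2 → q3 → q4 on every symbol, with q4 looping. Accepting states: {q3}.
A 5-state machine:
        0   1  
>  q0   q1  q1 
   q1   q2  q2 
   q2   q3  q3 
 * q3   q4  q4 
   q4   q4  q4 
(> = start, * = accepting)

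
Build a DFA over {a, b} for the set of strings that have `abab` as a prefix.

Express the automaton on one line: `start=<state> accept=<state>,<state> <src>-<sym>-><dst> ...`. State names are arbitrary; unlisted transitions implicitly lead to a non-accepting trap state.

Walk along `abab` while the input agrees: from s0 take `a` to s1, and so on. Any deviation drops to the rejecting sink s5. Once s4 is reached the prefix is confirmed and every continuation is accepted.
With 6 states:
        a   b  
>  s0   s1  s5 
   s1   s5  s2 
   s2   s3  s5 
   s3   s5  s4 
 * s4   s4  s4 
   s5   s5  s5 
(> = start, * = accepting)

start=s0 accept=s4 s0-a->s1 s0-b->s5 s1-a->s5 s1-b->s2 s2-a->s3 s2-b->s5 s3-a->s5 s3-b->s4 s4-a->s4 s4-b->s4 s5-a->s5 s5-b->s5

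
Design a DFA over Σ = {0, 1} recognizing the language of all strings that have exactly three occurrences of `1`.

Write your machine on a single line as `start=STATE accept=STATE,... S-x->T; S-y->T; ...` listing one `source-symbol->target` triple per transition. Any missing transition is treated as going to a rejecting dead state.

Only the number of `1`s matters, and only up to 4. Make a chain q0 → q1 → q2 → q3 → q4 advanced by each `1` (with q4 absorbing); every other symbol self-loops. The accepting set is {q3}.
        0   1  
>  q0   q0  q1 
   q1   q1  q2 
   q2   q2  q3 
 * q3   q3  q4 
   q4   q4  q4 
(> = start, * = accepting)

start=q0; accept=q3; q0-0->q0; q0-1->q1; q1-0->q1; q1-1->q2; q2-0->q2; q2-1->q3; q3-0->q3; q3-1->q4; q4-0->q4; q4-1->q4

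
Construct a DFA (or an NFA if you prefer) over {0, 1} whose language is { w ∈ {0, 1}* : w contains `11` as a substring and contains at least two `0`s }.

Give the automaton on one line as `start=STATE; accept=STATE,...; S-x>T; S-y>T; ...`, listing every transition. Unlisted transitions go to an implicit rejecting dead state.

Run two small machines in parallel and take their product. The first has 3 states tracking whether and how much of `11` has been seen; the second has 4 states tracking the count of `0`s, saturating at 3. A product state is a pair (one from each), accepting exactly when both do. Minimizing collapses redundant product states.
With 9 states:
       0  1 
>  A   B  C 
   B   D  E 
   C   B  F 
   D   D  G 
   E   D  H 
   F   H  F 
   G   D  I 
   H   I  H 
 * I   I  I 
(> = start, * = accepting)

start=A; accept=I; A-0>B; A-1>C; B-0>D; B-1>E; C-0>B; C-1>F; D-0>D; D-1>G; E-0>D; E-1>H; F-0>H; F-1>F; G-0>D; G-1>I; H-0>I; H-1>H; I-0>I; I-1>I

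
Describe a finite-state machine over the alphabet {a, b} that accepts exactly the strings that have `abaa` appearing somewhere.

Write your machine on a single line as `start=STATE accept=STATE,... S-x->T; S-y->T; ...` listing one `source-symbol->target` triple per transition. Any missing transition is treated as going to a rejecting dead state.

start=q0; accept=q4; q0-a->q1; q0-b->q0; q1-a->q1; q1-b->q2; q2-a->q3; q2-b->q0; q3-a->q4; q3-b->q2; q4-a->q4; q4-b->q4

States q0..q3 record the length of the longest prefix of `abaa` that matches the current input suffix. Reaching q4 means `abaa` has been seen, and we stay there forever. Accept from q4.
With 5 states:
        a   b  
>  q0   q1  q0 
   q1   q1  q2 
   q2   q3  q0 
   q3   q4  q2 
 * q4   q4  q4 
(> = start, * = accepting)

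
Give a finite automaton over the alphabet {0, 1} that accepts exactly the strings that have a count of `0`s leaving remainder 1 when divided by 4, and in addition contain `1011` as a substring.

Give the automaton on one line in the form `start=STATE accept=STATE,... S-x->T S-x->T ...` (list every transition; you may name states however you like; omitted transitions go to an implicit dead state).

start=q0 accept=q13 q0-0->q1 q0-1->q2 q1-0->q3 q1-1->q4 q2-0->q5 q2-1->q2 q3-0->q6 q3-1->q7 q4-0->q8 q4-1->q4 q5-0->q3 q5-1->q9 q6-0->q0 q6-1->q10 q7-0->q11 q7-1->q7 q8-0->q6 q8-1->q12 q9-0->q8 q9-1->q13 q10-0->q14 q10-1->q10 q11-0->q0 q11-1->q15 q12-0->q11 q12-1->q16 q13-0->q16 q13-1->q13 q14-0->q1 q14-1->q17 q15-0->q14 q15-1->q18 q16-0->q18 q16-1->q16 q17-0->q5 q17-1->q19 q18-0->q19 q18-1->q18 q19-0->q13 q19-1->q19

Build one automaton per condition and run them in lockstep. The first has 4 states tracking the count of `0`s modulo 4; the second has 5 states tracking whether and how much of `1011` has been seen. A product state is a pair (one from each), accepting exactly when both do.
With 20 states:
          0    1  
>  q0     q1   q2 
   q1     q3   q4 
   q2     q5   q2 
   q3     q6   q7 
   q4     q8   q4 
   q5     q3   q9 
   q6     q0  q10 
   q7    q11   q7 
   q8     q6  q12 
   q9     q8  q13 
   q10   q14  q10 
   q11    q0  q15 
   q12   q11  q16 
 * q13   q16  q13 
   q14    q1  q17 
   q15   q14  q18 
   q16   q18  q16 
   q17    q5  q19 
   q18   q19  q18 
   q19   q13  q19 
(> = start, * = accepting)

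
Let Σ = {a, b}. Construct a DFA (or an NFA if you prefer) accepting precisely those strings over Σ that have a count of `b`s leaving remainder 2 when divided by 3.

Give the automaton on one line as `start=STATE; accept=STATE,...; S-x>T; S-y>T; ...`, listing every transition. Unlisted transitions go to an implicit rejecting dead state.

start=q0; accept=q2; q0-a>q0; q0-b>q1; q1-a>q1; q1-b>q2; q2-a>q2; q2-b>q0

Keep the running count of `b`s modulo 3: each `b` advances along the cycle q0 → q1 → q2 → q0 while other symbols loop. Accept at q2.
A 3-state machine:
        a   b  
>  q0   q0  q1 
   q1   q1  q2 
 * q2   q2  q0 
(> = start, * = accepting)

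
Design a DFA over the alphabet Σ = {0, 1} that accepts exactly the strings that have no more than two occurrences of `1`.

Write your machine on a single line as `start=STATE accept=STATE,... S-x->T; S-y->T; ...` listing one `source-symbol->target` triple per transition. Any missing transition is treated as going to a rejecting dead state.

start=s0; accept=s0,s1,s2; s0-0->s0; s0-1->s1; s1-0->s1; s1-1->s2; s2-0->s2; s2-1->s3; s3-0->s3; s3-1->s3

Count `1`s, saturating at 3: states s0 through s2 mean 0 through 2 `1`s seen; s3 means more than 2. Each `1` increments (capped at s3); other symbols loop. Accept from {s0, s1, s2}.
4 states suffice.
        0   1  
>* s0   s0  s1 
 * s1   s1  s2 
 * s2   s2  s3 
   s3   s3  s3 
(> = start, * = accepting)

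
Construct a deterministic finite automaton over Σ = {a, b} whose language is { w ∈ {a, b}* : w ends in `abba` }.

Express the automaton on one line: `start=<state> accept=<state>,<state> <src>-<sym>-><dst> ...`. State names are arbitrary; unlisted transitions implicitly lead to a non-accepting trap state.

Remember how much of `abba` the current input suffix matches. State q0 means no match yet; q1 means the last symbol is `a`; q2 means the last 2 symbols are `ab`; q3 means the last 3 symbols are `abb`; q4 means the last 4 symbols are `abba`. Only q4 accepts. On a mismatch, fall back to the longest proper suffix that is still a prefix of `abba`.
5 states suffice.
        a   b  
>  q0   q1  q0 
   q1   q1  q2 
   q2   q1  q3 
   q3   q4  q0 
 * q4   q1  q2 
(> = start, * = accepting)

start=q0 accept=q4 q0-a->q1 q0-b->q0 q1-a->q1 q1-b->q2 q2-a->q1 q2-b->q3 q3-a->q4 q3-b->q0 q4-a->q1 q4-b->q2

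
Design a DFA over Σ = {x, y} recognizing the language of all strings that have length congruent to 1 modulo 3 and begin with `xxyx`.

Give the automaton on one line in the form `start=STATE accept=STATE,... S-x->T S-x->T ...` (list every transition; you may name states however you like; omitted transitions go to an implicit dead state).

Handle the two conditions separately and then intersect. One (3 states) tracks the input length modulo 3; the other (6 states) tracks whether the input so far still matches the prefix `xxyx`. Each combined state is a pair, one component from each; accept when both components accept. Equivalent product states are then merged.
With 8 states:
        x   y  
>  q0   q1  q2 
   q1   q3  q2 
   q2   q2  q2 
   q3   q2  q4 
   q4   q5  q2 
 * q5   q6  q6 
   q6   q7  q7 
   q7   q5  q5 
(> = start, * = accepting)

start=q0 accept=q5 q0-x->q1 q0-y->q2 q1-x->q3 q1-y->q2 q2-x->q2 q2-y->q2 q3-x->q2 q3-y->q4 q4-x->q5 q4-y->q2 q5-x->q6 q5-y->q6 q6-x->q7 q6-y->q7 q7-x->q5 q7-y->q5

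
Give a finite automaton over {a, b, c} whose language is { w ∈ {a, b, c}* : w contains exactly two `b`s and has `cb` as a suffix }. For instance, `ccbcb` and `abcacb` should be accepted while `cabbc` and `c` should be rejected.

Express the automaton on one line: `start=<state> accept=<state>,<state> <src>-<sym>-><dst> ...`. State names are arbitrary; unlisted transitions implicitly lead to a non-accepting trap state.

start=S0 accept=S8 S0-a->S0 S0-b->S1 S0-c->S2 S1-a->S1 S1-b->S3 S1-c->S4 S2-a->S0 S2-b->S5 S2-c->S2 S3-a->S3 S3-b->S6 S3-c->S7 S4-a->S1 S4-b->S8 S4-c->S4 S5-a->S1 S5-b->S3 S5-c->S4 S6-a->S6 S6-b->S6 S6-c->S9 S7-a->S3 S7-b->S10 S7-c->S7 S8-a->S3 S8-b->S6 S8-c->S7 S9-a->S6 S9-b->S10 S9-c->S9 S10-a->S6 S10-b->S6 S10-c->S9

Handle the two conditions separately and then intersect. The first has 4 states tracking the count of `b`s, saturating at 3; the second has 3 states tracking how much of the suffix `cb` has currently been matched. A product state is a pair (one from each), accepting exactly when both do.
11 states suffice.
          a    b    c  
>  S0     S0   S1   S2 
   S1     S1   S3   S4 
   S2     S0   S5   S2 
   S3     S3   S6   S7 
   S4     S1   S8   S4 
   S5     S1   S3   S4 
   S6     S6   S6   S9 
   S7     S3  S10   S7 
 * S8     S3   S6   S7 
   S9     S6  S10   S9 
   S10    S6   S6   S9 
(> = start, * = accepting)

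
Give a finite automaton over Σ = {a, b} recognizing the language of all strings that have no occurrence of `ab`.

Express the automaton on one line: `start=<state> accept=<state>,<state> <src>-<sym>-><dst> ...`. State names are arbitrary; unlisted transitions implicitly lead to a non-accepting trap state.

Track partial matches of the forbidden pattern `ab`. State S2 is a dead state reached once `ab` has occurred; every other state accepts. S0 means no part of `ab` is currently matched.
3 states suffice.
        a   b  
>* S0   S1  S0 
 * S1   S1  S2 
   S2   S2  S2 
(> = start, * = accepting)

start=S0 accept=S0,S1 S0-a->S1 S0-b->S0 S1-a->S1 S1-b->S2 S2-a->S2 S2-b->S2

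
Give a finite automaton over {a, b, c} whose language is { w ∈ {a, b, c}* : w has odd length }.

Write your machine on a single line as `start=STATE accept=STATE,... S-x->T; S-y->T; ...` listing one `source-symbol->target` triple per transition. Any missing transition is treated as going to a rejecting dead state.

start=s0; accept=s1; s0-a->s1; s0-b->s1; s0-c->s1; s1-a->s0; s1-b->s0; s1-c->s0

Count input length modulo 2: every symbol advances one step around the cycle s0 → s1 → s0. Accept at s1.
With 2 states:
        a   b   c  
>  s0   s1  s1  s1 
 * s1   s0  s0  s0 
(> = start, * = accepting)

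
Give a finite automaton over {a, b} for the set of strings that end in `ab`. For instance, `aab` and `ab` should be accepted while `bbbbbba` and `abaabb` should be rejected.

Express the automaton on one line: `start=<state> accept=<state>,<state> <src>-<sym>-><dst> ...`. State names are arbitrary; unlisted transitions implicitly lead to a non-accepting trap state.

Let each state record the length of the longest suffix of the input read so far that is also a prefix of `ab`. q1 means the last symbol is `a`; q2 means the last 2 symbols are `ab`. Accept only at q2, where the string currently ends in `ab`.
        a   b  
>  q0   q1  q0 
   q1   q1  q2 
 * q2   q1  q0 
(> = start, * = accepting)

start=q0 accept=q2 q0-a->q1 q0-b->q0 q1-a->q1 q1-b->q2 q2-a->q1 q2-b->q0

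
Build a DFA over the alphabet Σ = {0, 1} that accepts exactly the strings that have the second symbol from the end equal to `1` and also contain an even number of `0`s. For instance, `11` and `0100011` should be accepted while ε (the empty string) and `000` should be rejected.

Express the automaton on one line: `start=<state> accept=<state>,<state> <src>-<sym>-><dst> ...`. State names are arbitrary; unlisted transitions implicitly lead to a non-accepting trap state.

Handle the two conditions separately and then intersect. One (7 states) tracks the last 2 symbols read; the other (2 states) tracks the count of `0`s modulo 2. Each combined state is a pair, one component from each; accept when both components accept.
          0    1  
>  q0     q1   q2 
   q1     q3   q4 
   q2     q5   q6 
   q3     q7   q8 
   q4     q9  q10 
   q5     q3   q4 
 * q6     q5   q6 
   q7     q3   q4 
   q8     q5   q6 
 * q9     q7   q8 
   q10    q9  q10 
(> = start, * = accepting)

start=q0 accept=q6,q9 q0-0->q1 q0-1->q2 q1-0->q3 q1-1->q4 q2-0->q5 q2-1->q6 q3-0->q7 q3-1->q8 q4-0->q9 q4-1->q10 q5-0->q3 q5-1->q4 q6-0->q5 q6-1->q6 q7-0->q3 q7-1->q4 q8-0->q5 q8-1->q6 q9-0->q7 q9-1->q8 q10-0->q9 q10-1->q10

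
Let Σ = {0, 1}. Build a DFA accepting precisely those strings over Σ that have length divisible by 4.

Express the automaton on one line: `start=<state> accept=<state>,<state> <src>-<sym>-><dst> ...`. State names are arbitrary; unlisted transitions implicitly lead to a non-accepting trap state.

Only the length mod 4 matters, so use a 4-cycle: from any state, every input symbol moves to the next state, wrapping q3 back to q0. Mark q0 accepting.
4 states suffice.
        0   1  
>* q0   q1  q1 
   q1   q2  q2 
   q2   q3  q3 
   q3   q0  q0 
(> = start, * = accepting)

start=q0 accept=q0 q0-0->q1 q0-1->q1 q1-0->q2 q1-1->q2 q2-0->q3 q2-1->q3 q3-0->q0 q3-1->q0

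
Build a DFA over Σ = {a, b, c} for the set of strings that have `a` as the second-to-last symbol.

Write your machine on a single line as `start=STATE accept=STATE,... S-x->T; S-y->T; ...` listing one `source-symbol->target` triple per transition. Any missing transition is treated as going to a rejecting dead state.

A DFA must remember the last 2 symbols (since which symbol is second-to-last isn't known until the input ends). Use one state per possible window of the last ≤2 symbols; accept from those whose window starts with `a`.
13 states suffice.
          a    b    c  
>  q0     q1   q2   q3 
   q1     q4   q5   q6 
   q2     q7   q8   q9 
   q3    q10  q11  q12 
 * q4     q4   q5   q6 
 * q5     q7   q8   q9 
 * q6    q10  q11  q12 
   q7     q4   q5   q6 
   q8     q7   q8   q9 
   q9    q10  q11  q12 
   q10    q4   q5   q6 
   q11    q7   q8   q9 
   q12   q10  q11  q12 
(> = start, * = accepting)

start=q0; accept=q4,q5,q6; q0-a->q1; q0-b->q2; q0-c->q3; q1-a->q4; q1-b->q5; q1-c->q6; q2-a->q7; q2-b->q8; q2-c->q9; q3-a->q10; q3-b->q11; q3-c->q12; q4-a->q4; q4-b->q5; q4-c->q6; q5-a->q7; q5-b->q8; q5-c->q9; q6-a->q10; q6-b->q11; q6-c->q12; q7-a->q4; q7-b->q5; q7-c->q6; q8-a->q7; q8-b->q8; q8-c->q9; q9-a->q10; q9-b->q11; q9-c->q12; q10-a->q4; q10-b->q5; q10-c->q6; q11-a->q7; q11-b->q8; q11-c->q9; q12-a->q10; q12-b->q11; q12-c->q12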